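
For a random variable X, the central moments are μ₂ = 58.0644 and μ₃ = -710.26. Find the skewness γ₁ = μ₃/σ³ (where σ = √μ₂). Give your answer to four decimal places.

σ = √μ₂ = √58.0644 = 7.62000
σ³ = μ₂^(3/2) = 442.45073
γ₁ = μ₃/σ³ = -710.26 / 442.45073 ≈ -1.6053

-1.6053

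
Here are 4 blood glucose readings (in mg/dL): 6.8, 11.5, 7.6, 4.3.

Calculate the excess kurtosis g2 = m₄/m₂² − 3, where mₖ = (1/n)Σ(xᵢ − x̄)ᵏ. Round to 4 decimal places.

x̄ = 7.5500
Σ(xᵢ − x̄)² = 26.7300 ⇒ m₂ = 6.68250
Σ(xᵢ − x̄)⁴ = 355.3208 ⇒ m₄ = 88.83021
m₂² = 44.65581
g2 = m₄/m₂² − 3 = 1.98922 − 3 ≈ -1.0108

-1.0108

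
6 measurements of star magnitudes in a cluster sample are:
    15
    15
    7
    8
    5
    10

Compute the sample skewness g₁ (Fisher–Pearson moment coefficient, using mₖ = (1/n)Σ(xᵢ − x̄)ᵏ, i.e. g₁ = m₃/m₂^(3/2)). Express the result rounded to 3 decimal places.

x̄ = (15 + 15 + 7 + 8 + 5 + 10) / 6 = 10.0000
deviations (xᵢ − x̄): 5.0000, 5.0000, -3.0000, -2.0000, -5.0000, 0.0000
Σ(xᵢ − x̄)² = 88.0000 ⇒ m₂ = 88.0000/6 = 14.66667
Σ(xᵢ − x̄)³ = 90.0000 ⇒ m₃ = 90.0000/6 = 15.00000
m₂^(3/2) = 14.66667^(1.5) = 56.16906
g₁ = m₃ / m₂^(3/2) = 15.00000 / 56.16906 ≈ 0.267

0.267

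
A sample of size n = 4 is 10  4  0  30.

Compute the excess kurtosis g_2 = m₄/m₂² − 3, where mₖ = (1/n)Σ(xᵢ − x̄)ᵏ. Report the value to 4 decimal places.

x̄ = 11.0000
Σ(xᵢ − x̄)² = 532.0000 ⇒ m₂ = 133.00000
Σ(xᵢ − x̄)⁴ = 147364.0000 ⇒ m₄ = 36841.00000
m₂² = 17689.00000
g_2 = m₄/m₂² − 3 = 2.08271 − 3 ≈ -0.9173

-0.9173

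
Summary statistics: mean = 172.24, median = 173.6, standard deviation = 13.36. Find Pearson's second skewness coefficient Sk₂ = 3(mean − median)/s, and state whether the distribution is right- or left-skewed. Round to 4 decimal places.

-0.3054, left-skewed

Sk₂ = 3(172.24 − 173.6) / 13.36 = 3 × -1.3600 / 13.36
    = -4.0800 / 13.36 ≈ -0.3054
Sk₂ < 0 ⇒ mean < median ⇒ left-skewed (negative skew).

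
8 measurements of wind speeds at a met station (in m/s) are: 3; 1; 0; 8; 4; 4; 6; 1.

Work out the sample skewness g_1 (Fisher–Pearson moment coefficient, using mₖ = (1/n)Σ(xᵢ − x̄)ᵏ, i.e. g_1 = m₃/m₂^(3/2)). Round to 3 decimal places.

x̄ = (3 + 1 + 0 + 8 + 4 + 4 + 6 + 1) / 8 = 3.3750
deviations (xᵢ − x̄): -0.3750, -2.3750, -3.3750, 4.6250, 0.6250, 0.6250, 2.6250, -2.3750
Σ(xᵢ − x̄)² = 51.8750 ⇒ m₂ = 51.8750/8 = 6.48438
Σ(xᵢ − x̄)³ = 52.2188 ⇒ m₃ = 52.2188/8 = 6.52734
m₂^(3/2) = 6.48438^(1.5) = 16.51210
g_1 = m₃ / m₂^(3/2) = 6.52734 / 16.51210 ≈ 0.395

0.395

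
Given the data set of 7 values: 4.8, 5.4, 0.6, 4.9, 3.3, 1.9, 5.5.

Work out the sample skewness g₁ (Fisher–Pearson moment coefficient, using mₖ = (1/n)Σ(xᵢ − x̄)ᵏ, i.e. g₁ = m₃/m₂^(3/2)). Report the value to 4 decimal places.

x̄ = (4.8 + 5.4 + 0.6 + 4.9 + 3.3 + 1.9 + 5.5) / 7 = 3.7714
deviations (xᵢ − x̄): 1.0286, 1.6286, -3.1714, 1.1286, -0.4714, -1.8714, 1.7286
Σ(xᵢ − x̄)² = 21.7543 ⇒ m₂ = 21.7543/7 = 3.10776
Σ(xᵢ − x̄)³ = -26.5472 ⇒ m₃ = -26.5472/7 = -3.79245
m₂^(3/2) = 3.10776^(1.5) = 5.47861
g₁ = m₃ / m₂^(3/2) = -3.79245 / 5.47861 ≈ -0.6922

-0.6922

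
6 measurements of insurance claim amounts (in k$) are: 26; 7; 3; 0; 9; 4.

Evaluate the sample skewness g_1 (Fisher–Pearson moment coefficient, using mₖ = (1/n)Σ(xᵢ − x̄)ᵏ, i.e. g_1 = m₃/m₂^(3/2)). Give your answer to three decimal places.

x̄ = (26 + 7 + 3 + 0 + 9 + 4) / 6 = 8.1667
deviations (xᵢ − x̄): 17.8333, -1.1667, -5.1667, -8.1667, 0.8333, -4.1667
Σ(xᵢ − x̄)² = 430.8333 ⇒ m₂ = 430.8333/6 = 71.80556
Σ(xᵢ − x̄)³ = 4915.5556 ⇒ m₃ = 4915.5556/6 = 819.25926
m₂^(3/2) = 71.80556^(1.5) = 608.46706
g_1 = m₃ / m₂^(3/2) = 819.25926 / 608.46706 ≈ 1.346

1.346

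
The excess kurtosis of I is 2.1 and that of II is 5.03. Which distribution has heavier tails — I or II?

Higher excess kurtosis ⇒ heavier tails relative to the normal distribution.
2.1 vs 5.03: the larger is 5.03, so II has heavier tails.

II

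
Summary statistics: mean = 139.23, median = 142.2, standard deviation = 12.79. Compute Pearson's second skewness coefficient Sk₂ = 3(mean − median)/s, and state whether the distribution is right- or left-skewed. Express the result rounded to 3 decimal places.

-0.697, left-skewed

Sk₂ = 3(139.23 − 142.2) / 12.79 = 3 × -2.9700 / 12.79
    = -8.9100 / 12.79 ≈ -0.697
Sk₂ < 0 ⇒ mean < median ⇒ left-skewed (negative skew).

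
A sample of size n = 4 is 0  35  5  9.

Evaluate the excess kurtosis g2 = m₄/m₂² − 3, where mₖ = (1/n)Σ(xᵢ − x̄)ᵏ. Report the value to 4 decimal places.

x̄ = 12.2500
Σ(xᵢ − x̄)² = 730.7500 ⇒ m₂ = 182.68750
Σ(xᵢ − x̄)⁴ = 293264.0781 ⇒ m₄ = 73316.01953
m₂² = 33374.72266
g2 = m₄/m₂² − 3 = 2.19675 − 3 ≈ -0.8032

-0.8032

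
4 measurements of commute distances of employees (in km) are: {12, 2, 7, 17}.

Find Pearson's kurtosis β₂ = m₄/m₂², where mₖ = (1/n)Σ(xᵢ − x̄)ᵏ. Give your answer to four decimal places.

1.6400

x̄ = 9.5000
Σ(xᵢ − x̄)² = 125.0000 ⇒ m₂ = 31.25000
Σ(xᵢ − x̄)⁴ = 6406.2500 ⇒ m₄ = 1601.56250
m₂² = 976.56250
β₂ = m₄/m₂² = 1601.56250 / 976.56250 ≈ 1.6400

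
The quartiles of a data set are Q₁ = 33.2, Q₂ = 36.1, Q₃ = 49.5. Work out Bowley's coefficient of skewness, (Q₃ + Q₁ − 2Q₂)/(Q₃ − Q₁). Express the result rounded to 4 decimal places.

numerator: Q₃ + Q₁ − 2Q₂ = 49.5 + 33.2 − 2×36.1 = 10.5000
denominator: Q₃ − Q₁ = 49.5 − 33.2 = 16.3000
Bowley skewness = 10.5000 / 16.3000 ≈ 0.6442

0.6442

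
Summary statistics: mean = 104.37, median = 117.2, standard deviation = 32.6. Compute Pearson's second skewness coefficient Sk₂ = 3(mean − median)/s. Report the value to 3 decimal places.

Sk₂ = 3(104.37 − 117.2) / 32.6 = 3 × -12.8300 / 32.6
    = -38.4900 / 32.6 ≈ -1.181

-1.181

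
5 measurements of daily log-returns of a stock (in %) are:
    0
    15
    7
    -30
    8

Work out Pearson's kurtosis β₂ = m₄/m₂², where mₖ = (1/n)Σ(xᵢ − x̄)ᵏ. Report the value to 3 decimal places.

2.829

x̄ = 0.0000
Σ(xᵢ − x̄)² = 1238.0000 ⇒ m₂ = 247.60000
Σ(xᵢ − x̄)⁴ = 867122.0000 ⇒ m₄ = 173424.40000
m₂² = 61305.76000
β₂ = m₄/m₂² = 173424.40000 / 61305.76000 ≈ 2.829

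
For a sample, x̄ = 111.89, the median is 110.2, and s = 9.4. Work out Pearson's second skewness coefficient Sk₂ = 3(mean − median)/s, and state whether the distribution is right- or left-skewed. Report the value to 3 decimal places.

Sk₂ = 3(111.89 − 110.2) / 9.4 = 3 × 1.6900 / 9.4
    = 5.0700 / 9.4 ≈ 0.539
Sk₂ > 0 ⇒ mean > median ⇒ right-skewed (positive skew).

0.539, right-skewed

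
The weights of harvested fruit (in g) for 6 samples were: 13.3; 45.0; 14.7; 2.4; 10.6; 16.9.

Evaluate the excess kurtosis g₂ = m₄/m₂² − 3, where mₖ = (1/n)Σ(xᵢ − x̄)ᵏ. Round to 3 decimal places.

0.496

x̄ = 17.1500
Σ(xᵢ − x̄)² = 1056.9750 ⇒ m₂ = 176.16250
Σ(xᵢ − x̄)⁴ = 651020.0688 ⇒ m₄ = 108503.34481
m₂² = 31033.22641
g₂ = m₄/m₂² − 3 = 3.49636 − 3 ≈ 0.496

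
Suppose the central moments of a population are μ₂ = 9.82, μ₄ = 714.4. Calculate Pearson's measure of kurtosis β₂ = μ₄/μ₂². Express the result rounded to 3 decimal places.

μ₂² = 9.82² = 96.43240
μ₄/μ₂² = 714.4 / 96.43240 = 7.40830
β₂ ≈ 7.408

7.408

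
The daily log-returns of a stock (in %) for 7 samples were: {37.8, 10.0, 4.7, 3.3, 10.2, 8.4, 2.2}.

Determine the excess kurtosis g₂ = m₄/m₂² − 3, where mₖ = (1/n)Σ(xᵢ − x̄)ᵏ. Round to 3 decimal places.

1.559

x̄ = 10.9429
Σ(xᵢ − x̄)² = 903.0371 ⇒ m₂ = 129.00531
Σ(xᵢ − x̄)⁴ = 531099.1520 ⇒ m₄ = 75871.30743
m₂² = 16642.36901
g₂ = m₄/m₂² − 3 = 4.55892 − 3 ≈ 1.559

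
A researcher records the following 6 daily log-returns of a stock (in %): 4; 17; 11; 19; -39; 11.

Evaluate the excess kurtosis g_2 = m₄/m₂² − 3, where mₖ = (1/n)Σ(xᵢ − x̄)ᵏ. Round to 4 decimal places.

0.7825

x̄ = 3.8333
Σ(xᵢ − x̄)² = 2340.8333 ⇒ m₂ = 390.13889
Σ(xᵢ − x̄)⁴ = 3454346.4861 ⇒ m₄ = 575724.41435
m₂² = 152208.35262
g_2 = m₄/m₂² − 3 = 3.78248 − 3 ≈ 0.7825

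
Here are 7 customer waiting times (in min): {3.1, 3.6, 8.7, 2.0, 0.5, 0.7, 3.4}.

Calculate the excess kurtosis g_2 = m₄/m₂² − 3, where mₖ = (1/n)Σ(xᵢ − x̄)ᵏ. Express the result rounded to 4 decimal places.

x̄ = 3.1429
Σ(xᵢ − x̄)² = 45.4171 ⇒ m₂ = 6.48816
Σ(xᵢ − x̄)⁴ = 1039.8395 ⇒ m₄ = 148.54849
m₂² = 42.09626
g_2 = m₄/m₂² − 3 = 3.52878 − 3 ≈ 0.5288

0.5288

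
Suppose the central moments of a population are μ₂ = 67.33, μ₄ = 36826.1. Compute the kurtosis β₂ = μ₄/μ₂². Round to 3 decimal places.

μ₂² = 67.33² = 4533.32890
μ₄/μ₂² = 36826.1 / 4533.32890 = 8.12341
β₂ ≈ 8.123

8.123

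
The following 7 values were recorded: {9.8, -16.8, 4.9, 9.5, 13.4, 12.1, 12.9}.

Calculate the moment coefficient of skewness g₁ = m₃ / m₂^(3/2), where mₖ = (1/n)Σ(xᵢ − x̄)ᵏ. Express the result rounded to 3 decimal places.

x̄ = (9.8 - 16.8 + 4.9 + 9.5 + 13.4 + 12.1 + 12.9) / 7 = 6.5429
deviations (xᵢ − x̄): 3.2571, -23.3429, -1.6429, 2.9571, 6.8571, 5.5571, 6.3571
Σ(xᵢ − x̄)² = 685.2571 ⇒ m₂ = 685.2571/7 = 97.89388
Σ(xᵢ − x̄)³ = -11912.3320 ⇒ m₃ = -11912.3320/7 = -1701.76172
m₂^(3/2) = 97.89388^(1.5) = 968.57509
g₁ = m₃ / m₂^(3/2) = -1701.76172 / 968.57509 ≈ -1.757

-1.757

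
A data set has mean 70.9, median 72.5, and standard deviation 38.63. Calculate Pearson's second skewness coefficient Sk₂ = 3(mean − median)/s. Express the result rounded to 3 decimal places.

Sk₂ = 3(70.9 − 72.5) / 38.63 = 3 × -1.6000 / 38.63
    = -4.8000 / 38.63 ≈ -0.124

-0.124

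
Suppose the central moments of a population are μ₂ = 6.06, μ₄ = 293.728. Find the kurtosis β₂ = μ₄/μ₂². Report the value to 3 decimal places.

μ₂² = 6.06² = 36.72360
μ₄/μ₂² = 293.728 / 36.72360 = 7.99834
β₂ ≈ 7.998

7.998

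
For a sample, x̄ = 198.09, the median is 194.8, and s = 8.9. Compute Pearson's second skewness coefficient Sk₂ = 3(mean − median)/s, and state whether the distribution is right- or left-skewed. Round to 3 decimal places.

1.109, right-skewed

Sk₂ = 3(198.09 − 194.8) / 8.9 = 3 × 3.2900 / 8.9
    = 9.8700 / 8.9 ≈ 1.109
Sk₂ > 0 ⇒ mean > median ⇒ right-skewed (positive skew).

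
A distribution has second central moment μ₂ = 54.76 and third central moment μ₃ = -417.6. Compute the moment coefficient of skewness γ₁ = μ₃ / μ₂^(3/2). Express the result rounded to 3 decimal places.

σ = √μ₂ = √54.76 = 7.40000
σ³ = μ₂^(3/2) = 405.22400
γ₁ = μ₃/σ³ = -417.6 / 405.22400 ≈ -1.031

-1.031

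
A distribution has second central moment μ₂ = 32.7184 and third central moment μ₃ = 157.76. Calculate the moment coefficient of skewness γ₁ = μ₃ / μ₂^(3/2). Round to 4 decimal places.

0.8430

σ = √μ₂ = √32.7184 = 5.72000
σ³ = μ₂^(3/2) = 187.14925
γ₁ = μ₃/σ³ = 157.76 / 187.14925 ≈ 0.8430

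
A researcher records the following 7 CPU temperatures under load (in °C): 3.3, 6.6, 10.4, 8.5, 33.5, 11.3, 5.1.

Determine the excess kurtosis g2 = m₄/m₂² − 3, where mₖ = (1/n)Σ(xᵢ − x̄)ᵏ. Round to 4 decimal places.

1.4895

x̄ = 11.2429
Σ(xᵢ − x̄)² = 625.9971 ⇒ m₂ = 89.42816
Σ(xᵢ − x̄)⁴ = 251327.6459 ⇒ m₄ = 35903.94941
m₂² = 7997.39639
g2 = m₄/m₂² − 3 = 4.48945 − 3 ≈ 1.4895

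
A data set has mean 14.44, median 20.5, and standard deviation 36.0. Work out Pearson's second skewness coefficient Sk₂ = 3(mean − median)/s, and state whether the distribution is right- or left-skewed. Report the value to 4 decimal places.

-0.5050, left-skewed

Sk₂ = 3(14.44 − 20.5) / 36.0 = 3 × -6.0600 / 36.0
    = -18.1800 / 36.0 ≈ -0.5050
Sk₂ < 0 ⇒ mean < median ⇒ left-skewed (negative skew).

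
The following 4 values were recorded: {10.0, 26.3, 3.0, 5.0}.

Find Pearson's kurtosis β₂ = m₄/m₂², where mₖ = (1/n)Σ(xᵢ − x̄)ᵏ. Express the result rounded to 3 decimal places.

2.114

x̄ = 11.0750
Σ(xᵢ − x̄)² = 335.0675 ⇒ m₂ = 83.76688
Σ(xᵢ − x̄)⁴ = 59346.6639 ⇒ m₄ = 14836.66598
m₂² = 7016.88935
β₂ = m₄/m₂² = 14836.66598 / 7016.88935 ≈ 2.114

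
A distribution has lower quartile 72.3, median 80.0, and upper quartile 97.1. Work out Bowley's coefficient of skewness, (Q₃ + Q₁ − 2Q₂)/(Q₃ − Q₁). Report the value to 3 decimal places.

0.379

numerator: Q₃ + Q₁ − 2Q₂ = 97.1 + 72.3 − 2×80.0 = 9.4000
denominator: Q₃ − Q₁ = 97.1 − 72.3 = 24.8000
Bowley skewness = 9.4000 / 24.8000 ≈ 0.379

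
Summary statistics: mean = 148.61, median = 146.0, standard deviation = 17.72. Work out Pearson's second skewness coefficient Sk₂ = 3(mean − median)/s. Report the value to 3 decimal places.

0.442

Sk₂ = 3(148.61 − 146.0) / 17.72 = 3 × 2.6100 / 17.72
    = 7.8300 / 17.72 ≈ 0.442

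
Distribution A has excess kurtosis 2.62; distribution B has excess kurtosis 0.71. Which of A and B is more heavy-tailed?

A

Higher excess kurtosis ⇒ heavier tails relative to the normal distribution.
2.62 vs 0.71: the larger is 2.62, so A has heavier tails.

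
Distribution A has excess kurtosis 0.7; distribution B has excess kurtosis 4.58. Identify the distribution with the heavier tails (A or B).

B

Higher excess kurtosis ⇒ heavier tails relative to the normal distribution.
0.7 vs 4.58: the larger is 4.58, so B has heavier tails.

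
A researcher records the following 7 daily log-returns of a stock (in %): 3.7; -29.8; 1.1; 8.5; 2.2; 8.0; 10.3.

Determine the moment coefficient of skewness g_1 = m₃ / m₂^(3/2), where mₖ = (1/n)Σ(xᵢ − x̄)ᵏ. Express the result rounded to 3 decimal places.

-1.779

x̄ = (3.7 - 29.8 + 1.1 + 8.5 + 2.2 + 8.0 + 10.3) / 7 = 0.5714
deviations (xᵢ − x̄): 3.1286, -30.3714, 0.5286, 7.9286, 1.6286, 7.4286, 9.7286
Σ(xᵢ − x̄)² = 1147.8343 ⇒ m₂ = 1147.8343/7 = 163.97633
Σ(xᵢ − x̄)³ = -26151.1300 ⇒ m₃ = -26151.1300/7 = -3735.87572
m₂^(3/2) = 163.97633^(1.5) = 2099.77001
g_1 = m₃ / m₂^(3/2) = -3735.87572 / 2099.77001 ≈ -1.779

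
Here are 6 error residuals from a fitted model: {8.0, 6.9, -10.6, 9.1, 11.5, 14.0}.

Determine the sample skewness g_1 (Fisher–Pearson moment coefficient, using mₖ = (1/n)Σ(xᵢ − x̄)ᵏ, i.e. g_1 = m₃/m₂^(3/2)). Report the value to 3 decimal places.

-1.443

x̄ = (8.0 + 6.9 - 10.6 + 9.1 + 11.5 + 14.0) / 6 = 6.4833
deviations (xᵢ − x̄): 1.5167, 0.4167, -17.0833, 2.6167, 5.0167, 7.5167
Σ(xᵢ − x̄)² = 382.8283 ⇒ m₂ = 382.8283/6 = 63.80472
Σ(xᵢ − x̄)³ = -4413.1796 ⇒ m₃ = -4413.1796/6 = -735.52993
m₂^(3/2) = 63.80472^(1.5) = 509.65846
g_1 = m₃ / m₂^(3/2) = -735.52993 / 509.65846 ≈ -1.443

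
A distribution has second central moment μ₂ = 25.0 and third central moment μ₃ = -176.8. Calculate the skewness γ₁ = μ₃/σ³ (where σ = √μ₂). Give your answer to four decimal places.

σ = √μ₂ = √25.0 = 5.00000
σ³ = μ₂^(3/2) = 125.00000
γ₁ = μ₃/σ³ = -176.8 / 125.00000 ≈ -1.4144

-1.4144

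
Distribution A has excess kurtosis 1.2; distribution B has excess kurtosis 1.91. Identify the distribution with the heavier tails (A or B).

B

Higher excess kurtosis ⇒ heavier tails relative to the normal distribution.
1.2 vs 1.91: the larger is 1.91, so B has heavier tails.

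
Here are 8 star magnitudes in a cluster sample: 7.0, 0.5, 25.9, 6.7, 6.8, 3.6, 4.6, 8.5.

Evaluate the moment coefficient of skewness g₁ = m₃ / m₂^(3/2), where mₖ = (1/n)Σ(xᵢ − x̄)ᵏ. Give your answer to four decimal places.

x̄ = (7.0 + 0.5 + 25.9 + 6.7 + 6.8 + 3.6 + 4.6 + 8.5) / 8 = 7.9500
deviations (xᵢ − x̄): -0.9500, -7.4500, 17.9500, -1.2500, -1.1500, -4.3500, -3.3500, 0.5500
Σ(xᵢ − x̄)² = 411.9400 ⇒ m₂ = 411.9400/8 = 51.49250
Σ(xᵢ − x̄)³ = 5245.9680 ⇒ m₃ = 5245.9680/8 = 655.74600
m₂^(3/2) = 51.49250^(1.5) = 369.50130
g₁ = m₃ / m₂^(3/2) = 655.74600 / 369.50130 ≈ 1.7747

1.7747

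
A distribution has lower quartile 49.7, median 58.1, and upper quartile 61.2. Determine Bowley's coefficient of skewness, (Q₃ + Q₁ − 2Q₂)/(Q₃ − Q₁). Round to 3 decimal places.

numerator: Q₃ + Q₁ − 2Q₂ = 61.2 + 49.7 − 2×58.1 = -5.3000
denominator: Q₃ − Q₁ = 61.2 − 49.7 = 11.5000
Bowley skewness = -5.3000 / 11.5000 ≈ -0.461

-0.461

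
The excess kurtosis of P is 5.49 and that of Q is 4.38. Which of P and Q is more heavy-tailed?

P

Higher excess kurtosis ⇒ heavier tails relative to the normal distribution.
5.49 vs 4.38: the larger is 5.49, so P has heavier tails.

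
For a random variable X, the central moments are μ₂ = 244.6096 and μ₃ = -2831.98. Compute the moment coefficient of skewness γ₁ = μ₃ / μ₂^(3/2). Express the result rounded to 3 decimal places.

σ = √μ₂ = √244.6096 = 15.64000
σ³ = μ₂^(3/2) = 3825.69414
γ₁ = μ₃/σ³ = -2831.98 / 3825.69414 ≈ -0.740

-0.740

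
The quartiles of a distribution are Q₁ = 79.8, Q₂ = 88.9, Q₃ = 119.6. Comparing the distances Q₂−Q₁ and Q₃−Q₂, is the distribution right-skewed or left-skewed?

right-skewed

Q₂ − Q₁ = 9.1;  Q₃ − Q₂ = 30.7
Q₃ − Q₂ > Q₂ − Q₁ ⇒ the upper half is more spread out ⇒ right-skewed.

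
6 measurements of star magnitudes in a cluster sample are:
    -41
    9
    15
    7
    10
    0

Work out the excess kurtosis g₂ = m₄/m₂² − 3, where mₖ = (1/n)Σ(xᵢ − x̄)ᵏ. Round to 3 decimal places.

0.808

x̄ = 0.0000
Σ(xᵢ − x̄)² = 2136.0000 ⇒ m₂ = 356.00000
Σ(xᵢ − x̄)⁴ = 2895348.0000 ⇒ m₄ = 482558.00000
m₂² = 126736.00000
g₂ = m₄/m₂² − 3 = 3.80758 − 3 ≈ 0.808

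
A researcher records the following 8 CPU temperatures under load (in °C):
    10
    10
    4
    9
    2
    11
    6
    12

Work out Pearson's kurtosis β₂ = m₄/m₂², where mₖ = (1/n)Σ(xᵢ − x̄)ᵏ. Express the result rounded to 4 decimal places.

x̄ = 8.0000
Σ(xᵢ − x̄)² = 90.0000 ⇒ m₂ = 11.25000
Σ(xᵢ − x̄)⁴ = 1938.0000 ⇒ m₄ = 242.25000
m₂² = 126.56250
β₂ = m₄/m₂² = 242.25000 / 126.56250 ≈ 1.9141

1.9141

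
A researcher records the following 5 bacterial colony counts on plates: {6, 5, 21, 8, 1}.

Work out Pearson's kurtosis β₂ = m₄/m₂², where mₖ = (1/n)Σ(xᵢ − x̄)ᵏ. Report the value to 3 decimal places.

2.784

x̄ = 8.2000
Σ(xᵢ − x̄)² = 230.8000 ⇒ m₂ = 46.16000
Σ(xᵢ − x̄)⁴ = 29659.2160 ⇒ m₄ = 5931.84320
m₂² = 2130.74560
β₂ = m₄/m₂² = 5931.84320 / 2130.74560 ≈ 2.784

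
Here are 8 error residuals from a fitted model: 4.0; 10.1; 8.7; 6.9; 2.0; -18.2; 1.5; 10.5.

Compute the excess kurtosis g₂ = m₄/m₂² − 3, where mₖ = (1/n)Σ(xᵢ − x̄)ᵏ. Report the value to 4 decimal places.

1.6673

x̄ = 3.1875
Σ(xᵢ − x̄)² = 607.7688 ⇒ m₂ = 75.97109
Σ(xᵢ − x̄)⁴ = 215504.1855 ⇒ m₄ = 26938.02319
m₂² = 5771.60709
g₂ = m₄/m₂² − 3 = 4.66733 − 3 ≈ 1.6673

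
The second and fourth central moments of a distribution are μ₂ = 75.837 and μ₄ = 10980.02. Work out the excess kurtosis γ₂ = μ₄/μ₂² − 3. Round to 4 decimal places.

μ₂² = 75.837² = 5751.25057
μ₄/μ₂² = 10980.02 / 5751.25057 = 1.90915
γ₂ = 1.90915 − 3 ≈ -1.0908

-1.0908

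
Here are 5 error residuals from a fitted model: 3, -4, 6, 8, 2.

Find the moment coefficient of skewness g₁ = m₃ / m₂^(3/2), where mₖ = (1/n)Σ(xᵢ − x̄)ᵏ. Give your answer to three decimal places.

x̄ = (3 - 4 + 6 + 8 + 2) / 5 = 3.0000
deviations (xᵢ − x̄): 0.0000, -7.0000, 3.0000, 5.0000, -1.0000
Σ(xᵢ − x̄)² = 84.0000 ⇒ m₂ = 84.0000/5 = 16.80000
Σ(xᵢ − x̄)³ = -192.0000 ⇒ m₃ = -192.0000/5 = -38.40000
m₂^(3/2) = 16.80000^(1.5) = 68.85951
g₁ = m₃ / m₂^(3/2) = -38.40000 / 68.85951 ≈ -0.558

-0.558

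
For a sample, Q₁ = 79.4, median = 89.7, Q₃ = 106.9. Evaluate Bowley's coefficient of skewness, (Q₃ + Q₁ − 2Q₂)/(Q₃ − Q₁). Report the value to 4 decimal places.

0.2509

numerator: Q₃ + Q₁ − 2Q₂ = 106.9 + 79.4 − 2×89.7 = 6.9000
denominator: Q₃ − Q₁ = 106.9 − 79.4 = 27.5000
Bowley skewness = 6.9000 / 27.5000 ≈ 0.2509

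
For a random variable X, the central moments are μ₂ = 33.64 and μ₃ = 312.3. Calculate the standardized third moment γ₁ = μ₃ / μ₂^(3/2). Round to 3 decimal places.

1.601

σ = √μ₂ = √33.64 = 5.80000
σ³ = μ₂^(3/2) = 195.11200
γ₁ = μ₃/σ³ = 312.3 / 195.11200 ≈ 1.601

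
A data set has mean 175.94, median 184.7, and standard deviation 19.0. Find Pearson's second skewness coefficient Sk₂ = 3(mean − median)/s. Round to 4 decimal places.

-1.3832

Sk₂ = 3(175.94 − 184.7) / 19.0 = 3 × -8.7600 / 19.0
    = -26.2800 / 19.0 ≈ -1.3832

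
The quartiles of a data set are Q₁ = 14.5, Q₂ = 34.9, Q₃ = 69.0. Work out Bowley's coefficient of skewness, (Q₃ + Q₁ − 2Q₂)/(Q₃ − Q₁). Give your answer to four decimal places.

0.2514

numerator: Q₃ + Q₁ − 2Q₂ = 69.0 + 14.5 − 2×34.9 = 13.7000
denominator: Q₃ − Q₁ = 69.0 − 14.5 = 54.5000
Bowley skewness = 13.7000 / 54.5000 ≈ 0.2514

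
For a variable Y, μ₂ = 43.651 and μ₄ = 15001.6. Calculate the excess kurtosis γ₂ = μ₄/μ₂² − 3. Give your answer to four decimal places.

4.8732

μ₂² = 43.651² = 1905.40980
μ₄/μ₂² = 15001.6 / 1905.40980 = 7.87316
γ₂ = 7.87316 − 3 ≈ 4.8732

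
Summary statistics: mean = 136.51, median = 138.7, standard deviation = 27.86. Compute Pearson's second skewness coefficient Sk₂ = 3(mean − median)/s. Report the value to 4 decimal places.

-0.2358

Sk₂ = 3(136.51 − 138.7) / 27.86 = 3 × -2.1900 / 27.86
    = -6.5700 / 27.86 ≈ -0.2358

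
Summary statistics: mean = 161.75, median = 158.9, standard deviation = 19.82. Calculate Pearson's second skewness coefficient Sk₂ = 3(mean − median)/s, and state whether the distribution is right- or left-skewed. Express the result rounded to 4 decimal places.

Sk₂ = 3(161.75 − 158.9) / 19.82 = 3 × 2.8500 / 19.82
    = 8.5500 / 19.82 ≈ 0.4314
Sk₂ > 0 ⇒ mean > median ⇒ right-skewed (positive skew).

0.4314, right-skewed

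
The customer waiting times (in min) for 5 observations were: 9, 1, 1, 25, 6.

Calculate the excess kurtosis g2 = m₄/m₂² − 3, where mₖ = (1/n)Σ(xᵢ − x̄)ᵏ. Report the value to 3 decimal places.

x̄ = 8.4000
Σ(xᵢ − x̄)² = 391.2000 ⇒ m₂ = 78.24000
Σ(xᵢ − x̄)⁴ = 81963.9360 ⇒ m₄ = 16392.78720
m₂² = 6121.49760
g2 = m₄/m₂² − 3 = 2.67790 − 3 ≈ -0.322

-0.322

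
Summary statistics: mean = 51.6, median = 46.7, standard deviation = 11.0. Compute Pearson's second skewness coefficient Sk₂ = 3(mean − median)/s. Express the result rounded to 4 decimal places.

Sk₂ = 3(51.6 − 46.7) / 11.0 = 3 × 4.9000 / 11.0
    = 14.7000 / 11.0 ≈ 1.3364

1.3364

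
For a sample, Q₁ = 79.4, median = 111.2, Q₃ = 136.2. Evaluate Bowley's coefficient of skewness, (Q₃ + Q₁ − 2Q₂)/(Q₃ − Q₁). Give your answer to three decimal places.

-0.120

numerator: Q₃ + Q₁ − 2Q₂ = 136.2 + 79.4 − 2×111.2 = -6.8000
denominator: Q₃ − Q₁ = 136.2 − 79.4 = 56.8000
Bowley skewness = -6.8000 / 56.8000 ≈ -0.120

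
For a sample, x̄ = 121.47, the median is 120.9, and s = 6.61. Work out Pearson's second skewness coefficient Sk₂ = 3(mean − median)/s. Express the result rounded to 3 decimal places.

Sk₂ = 3(121.47 − 120.9) / 6.61 = 3 × 0.5700 / 6.61
    = 1.7100 / 6.61 ≈ 0.259

0.259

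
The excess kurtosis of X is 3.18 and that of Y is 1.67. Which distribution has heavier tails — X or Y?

X

Higher excess kurtosis ⇒ heavier tails relative to the normal distribution.
3.18 vs 1.67: the larger is 3.18, so X has heavier tails.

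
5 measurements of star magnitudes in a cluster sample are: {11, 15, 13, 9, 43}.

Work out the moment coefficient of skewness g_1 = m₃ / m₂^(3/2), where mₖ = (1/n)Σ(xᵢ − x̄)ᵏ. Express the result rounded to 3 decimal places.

x̄ = (11 + 15 + 13 + 9 + 43) / 5 = 18.2000
deviations (xᵢ − x̄): -7.2000, -3.2000, -5.2000, -9.2000, 24.8000
Σ(xᵢ − x̄)² = 788.8000 ⇒ m₂ = 788.8000/5 = 157.76000
Σ(xᵢ − x̄)³ = 13927.6800 ⇒ m₃ = 13927.6800/5 = 2785.53600
m₂^(3/2) = 157.76000^(1.5) = 1981.50579
g_1 = m₃ / m₂^(3/2) = 2785.53600 / 1981.50579 ≈ 1.406

1.406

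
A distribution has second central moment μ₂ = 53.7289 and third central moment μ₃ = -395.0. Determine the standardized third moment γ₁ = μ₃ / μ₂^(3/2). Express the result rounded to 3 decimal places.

σ = √μ₂ = √53.7289 = 7.33000
σ³ = μ₂^(3/2) = 393.83284
γ₁ = μ₃/σ³ = -395.0 / 393.83284 ≈ -1.003

-1.003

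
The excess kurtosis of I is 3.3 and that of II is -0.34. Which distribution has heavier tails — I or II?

I

Higher excess kurtosis ⇒ heavier tails relative to the normal distribution.
3.3 vs -0.34: the larger is 3.3, so I has heavier tails. (I is leptokurtic — heavier-than-normal tails; the other is platykurtic.)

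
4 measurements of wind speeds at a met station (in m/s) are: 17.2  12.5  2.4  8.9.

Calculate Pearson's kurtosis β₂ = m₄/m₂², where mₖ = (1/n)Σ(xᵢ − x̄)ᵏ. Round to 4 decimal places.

1.8057

x̄ = 10.2500
Σ(xᵢ − x̄)² = 116.8100 ⇒ m₂ = 29.20250
Σ(xᵢ − x̄)⁴ = 6159.4144 ⇒ m₄ = 1539.85361
m₂² = 852.78601
β₂ = m₄/m₂² = 1539.85361 / 852.78601 ≈ 1.8057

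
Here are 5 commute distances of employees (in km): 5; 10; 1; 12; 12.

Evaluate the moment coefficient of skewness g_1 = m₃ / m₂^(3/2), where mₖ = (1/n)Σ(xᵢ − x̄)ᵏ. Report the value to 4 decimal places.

-0.5741

x̄ = (5 + 10 + 1 + 12 + 12) / 5 = 8.0000
deviations (xᵢ − x̄): -3.0000, 2.0000, -7.0000, 4.0000, 4.0000
Σ(xᵢ − x̄)² = 94.0000 ⇒ m₂ = 94.0000/5 = 18.80000
Σ(xᵢ − x̄)³ = -234.0000 ⇒ m₃ = -234.0000/5 = -46.80000
m₂^(3/2) = 18.80000^(1.5) = 81.51486
g_1 = m₃ / m₂^(3/2) = -46.80000 / 81.51486 ≈ -0.5741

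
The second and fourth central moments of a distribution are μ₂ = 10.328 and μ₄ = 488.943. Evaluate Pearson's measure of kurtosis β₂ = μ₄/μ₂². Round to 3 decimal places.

μ₂² = 10.328² = 106.66758
μ₄/μ₂² = 488.943 / 106.66758 = 4.58380
β₂ ≈ 4.584

4.584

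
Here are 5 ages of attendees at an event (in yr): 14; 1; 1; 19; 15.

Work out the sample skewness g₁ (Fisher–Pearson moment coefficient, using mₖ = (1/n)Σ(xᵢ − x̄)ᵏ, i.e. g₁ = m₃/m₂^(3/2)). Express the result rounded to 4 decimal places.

-0.2523

x̄ = (14 + 1 + 1 + 19 + 15) / 5 = 10.0000
deviations (xᵢ − x̄): 4.0000, -9.0000, -9.0000, 9.0000, 5.0000
Σ(xᵢ − x̄)² = 284.0000 ⇒ m₂ = 284.0000/5 = 56.80000
Σ(xᵢ − x̄)³ = -540.0000 ⇒ m₃ = -540.0000/5 = -108.00000
m₂^(3/2) = 56.80000^(1.5) = 428.07760
g₁ = m₃ / m₂^(3/2) = -108.00000 / 428.07760 ≈ -0.2523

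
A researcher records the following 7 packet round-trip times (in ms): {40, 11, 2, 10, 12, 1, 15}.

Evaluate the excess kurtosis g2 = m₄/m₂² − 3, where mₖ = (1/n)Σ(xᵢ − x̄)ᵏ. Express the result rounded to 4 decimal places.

x̄ = 13.0000
Σ(xᵢ − x̄)² = 1012.0000 ⇒ m₂ = 144.57143
Σ(xᵢ − x̄)⁴ = 566932.0000 ⇒ m₄ = 80990.28571
m₂² = 20900.89796
g2 = m₄/m₂² − 3 = 3.87497 − 3 ≈ 0.8750

0.8750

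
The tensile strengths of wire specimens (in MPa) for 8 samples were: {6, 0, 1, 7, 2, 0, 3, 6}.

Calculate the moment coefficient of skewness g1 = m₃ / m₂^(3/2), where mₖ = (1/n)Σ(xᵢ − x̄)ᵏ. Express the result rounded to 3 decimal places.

x̄ = (6 + 0 + 1 + 7 + 2 + 0 + 3 + 6) / 8 = 3.1250
deviations (xᵢ − x̄): 2.8750, -3.1250, -2.1250, 3.8750, -1.1250, -3.1250, -0.1250, 2.8750
Σ(xᵢ − x̄)² = 56.8750 ⇒ m₂ = 56.8750/8 = 7.10938
Σ(xᵢ − x̄)³ = 33.6563 ⇒ m₃ = 33.6563/8 = 4.20703
m₂^(3/2) = 7.10938^(1.5) = 18.95602
g1 = m₃ / m₂^(3/2) = 4.20703 / 18.95602 ≈ 0.222

0.222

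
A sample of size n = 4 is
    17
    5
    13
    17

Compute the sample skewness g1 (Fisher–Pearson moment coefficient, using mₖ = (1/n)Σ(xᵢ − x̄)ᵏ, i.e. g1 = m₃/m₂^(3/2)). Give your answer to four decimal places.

-0.8165

x̄ = (17 + 5 + 13 + 17) / 4 = 13.0000
deviations (xᵢ − x̄): 4.0000, -8.0000, 0.0000, 4.0000
Σ(xᵢ − x̄)² = 96.0000 ⇒ m₂ = 96.0000/4 = 24.00000
Σ(xᵢ − x̄)³ = -384.0000 ⇒ m₃ = -384.0000/4 = -96.00000
m₂^(3/2) = 24.00000^(1.5) = 117.57551
g1 = m₃ / m₂^(3/2) = -96.00000 / 117.57551 ≈ -0.8165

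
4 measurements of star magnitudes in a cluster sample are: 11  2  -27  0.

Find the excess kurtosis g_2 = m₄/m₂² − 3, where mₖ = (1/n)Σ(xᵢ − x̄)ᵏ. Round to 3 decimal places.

-0.838

x̄ = -3.5000
Σ(xᵢ − x̄)² = 805.0000 ⇒ m₂ = 201.25000
Σ(xᵢ − x̄)⁴ = 350250.2500 ⇒ m₄ = 87562.56250
m₂² = 40501.56250
g_2 = m₄/m₂² − 3 = 2.16196 − 3 ≈ -0.838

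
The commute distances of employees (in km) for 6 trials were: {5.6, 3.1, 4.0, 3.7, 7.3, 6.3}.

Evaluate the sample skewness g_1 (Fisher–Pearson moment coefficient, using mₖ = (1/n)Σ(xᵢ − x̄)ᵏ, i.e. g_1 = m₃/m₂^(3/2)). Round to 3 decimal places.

x̄ = (5.6 + 3.1 + 4.0 + 3.7 + 7.3 + 6.3) / 6 = 5.0000
deviations (xᵢ − x̄): 0.6000, -1.9000, -1.0000, -1.3000, 2.3000, 1.3000
Σ(xᵢ − x̄)² = 13.6400 ⇒ m₂ = 13.6400/6 = 2.27333
Σ(xᵢ − x̄)³ = 4.5240 ⇒ m₃ = 4.5240/6 = 0.75400
m₂^(3/2) = 2.27333^(1.5) = 3.42764
g_1 = m₃ / m₂^(3/2) = 0.75400 / 3.42764 ≈ 0.220

0.220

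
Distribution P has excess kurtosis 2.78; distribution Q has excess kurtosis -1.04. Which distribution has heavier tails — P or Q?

P

Higher excess kurtosis ⇒ heavier tails relative to the normal distribution.
2.78 vs -1.04: the larger is 2.78, so P has heavier tails. (P is leptokurtic — heavier-than-normal tails; the other is platykurtic.)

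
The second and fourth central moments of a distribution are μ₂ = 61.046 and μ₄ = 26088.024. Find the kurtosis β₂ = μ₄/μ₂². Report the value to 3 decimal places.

7.000

μ₂² = 61.046² = 3726.61412
μ₄/μ₂² = 26088.024 / 3726.61412 = 7.00046
β₂ ≈ 7.000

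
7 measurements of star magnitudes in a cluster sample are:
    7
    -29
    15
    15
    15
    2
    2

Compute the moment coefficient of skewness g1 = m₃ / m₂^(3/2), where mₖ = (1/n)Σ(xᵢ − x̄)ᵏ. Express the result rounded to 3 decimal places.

x̄ = (7 - 29 + 15 + 15 + 15 + 2 + 2) / 7 = 3.8571
deviations (xᵢ − x̄): 3.1429, -32.8571, 11.1429, 11.1429, 11.1429, -1.8571, -1.8571
Σ(xᵢ − x̄)² = 1468.8571 ⇒ m₂ = 1468.8571/7 = 209.83673
Σ(xᵢ − x̄)³ = -31303.4694 ⇒ m₃ = -31303.4694/7 = -4471.92420
m₂^(3/2) = 209.83673^(1.5) = 3039.64090
g1 = m₃ / m₂^(3/2) = -4471.92420 / 3039.64090 ≈ -1.471

-1.471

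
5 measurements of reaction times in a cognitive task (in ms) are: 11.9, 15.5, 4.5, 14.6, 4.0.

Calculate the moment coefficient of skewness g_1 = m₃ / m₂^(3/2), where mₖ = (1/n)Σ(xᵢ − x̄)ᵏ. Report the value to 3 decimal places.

-0.248

x̄ = (11.9 + 15.5 + 4.5 + 14.6 + 4.0) / 5 = 10.1000
deviations (xᵢ − x̄): 1.8000, 5.4000, -5.6000, 4.5000, -6.1000
Σ(xᵢ − x̄)² = 121.2200 ⇒ m₂ = 121.2200/5 = 24.24400
Σ(xᵢ − x̄)³ = -148.1760 ⇒ m₃ = -148.1760/5 = -29.63520
m₂^(3/2) = 24.24400^(1.5) = 119.37308
g_1 = m₃ / m₂^(3/2) = -29.63520 / 119.37308 ≈ -0.248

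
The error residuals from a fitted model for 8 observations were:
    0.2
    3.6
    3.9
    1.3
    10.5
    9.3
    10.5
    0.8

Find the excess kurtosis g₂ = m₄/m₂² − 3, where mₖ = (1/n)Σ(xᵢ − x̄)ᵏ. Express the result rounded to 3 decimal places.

x̄ = 5.0125
Σ(xᵢ − x̄)² = 136.5288 ⇒ m₂ = 17.06609
Σ(xᵢ − x̄)⁴ = 3198.2236 ⇒ m₄ = 399.77796
m₂² = 291.25156
g₂ = m₄/m₂² − 3 = 1.37262 − 3 ≈ -1.627

-1.627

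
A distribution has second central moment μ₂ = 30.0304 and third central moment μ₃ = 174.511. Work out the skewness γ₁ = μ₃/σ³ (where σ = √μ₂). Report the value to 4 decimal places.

σ = √μ₂ = √30.0304 = 5.48000
σ³ = μ₂^(3/2) = 164.56659
γ₁ = μ₃/σ³ = 174.511 / 164.56659 ≈ 1.0604

1.0604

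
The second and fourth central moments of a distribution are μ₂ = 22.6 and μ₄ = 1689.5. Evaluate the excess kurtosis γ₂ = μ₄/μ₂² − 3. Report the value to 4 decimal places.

μ₂² = 22.6² = 510.76000
μ₄/μ₂² = 1689.5 / 510.76000 = 3.30782
γ₂ = 3.30782 − 3 ≈ 0.3078

0.3078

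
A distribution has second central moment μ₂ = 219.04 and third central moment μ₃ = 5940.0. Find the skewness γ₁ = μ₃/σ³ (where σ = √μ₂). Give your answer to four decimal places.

σ = √μ₂ = √219.04 = 14.80000
σ³ = μ₂^(3/2) = 3241.79200
γ₁ = μ₃/σ³ = 5940.0 / 3241.79200 ≈ 1.8323

1.8323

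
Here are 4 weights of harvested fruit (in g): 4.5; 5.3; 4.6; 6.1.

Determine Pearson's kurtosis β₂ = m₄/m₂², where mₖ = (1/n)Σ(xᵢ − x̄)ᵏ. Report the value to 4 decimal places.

x̄ = 5.1250
Σ(xᵢ − x̄)² = 1.6475 ⇒ m₂ = 0.41187
Σ(xᵢ − x̄)⁴ = 1.1332 ⇒ m₄ = 0.28330
m₂² = 0.16964
β₂ = m₄/m₂² = 0.28330 / 0.16964 ≈ 1.6700

1.6700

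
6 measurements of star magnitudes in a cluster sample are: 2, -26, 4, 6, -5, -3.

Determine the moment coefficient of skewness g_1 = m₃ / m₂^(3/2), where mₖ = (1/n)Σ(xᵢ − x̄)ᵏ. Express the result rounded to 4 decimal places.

-1.3114

x̄ = (2 - 26 + 4 + 6 - 5 - 3) / 6 = -3.6667
deviations (xᵢ − x̄): 5.6667, -22.3333, 7.6667, 9.6667, -1.3333, 0.6667
Σ(xᵢ − x̄)² = 685.3333 ⇒ m₂ = 685.3333/6 = 114.22222
Σ(xᵢ − x̄)³ = -9605.5556 ⇒ m₃ = -9605.5556/6 = -1600.92593
m₂^(3/2) = 114.22222^(1.5) = 1220.74768
g_1 = m₃ / m₂^(3/2) = -1600.92593 / 1220.74768 ≈ -1.3114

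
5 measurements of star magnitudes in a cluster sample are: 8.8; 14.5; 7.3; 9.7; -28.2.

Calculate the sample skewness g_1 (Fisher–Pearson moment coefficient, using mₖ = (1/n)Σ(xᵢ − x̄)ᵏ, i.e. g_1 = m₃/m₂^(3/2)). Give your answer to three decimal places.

x̄ = (8.8 + 14.5 + 7.3 + 9.7 - 28.2) / 5 = 2.4200
deviations (xᵢ − x̄): 6.3800, 12.0800, 4.8800, 7.2800, -30.6200
Σ(xᵢ − x̄)² = 1201.0280 ⇒ m₂ = 1201.0280/5 = 240.20560
Σ(xᵢ − x̄)³ = -26184.3067 ⇒ m₃ = -26184.3067/5 = -5236.86134
m₂^(3/2) = 240.20560^(1.5) = 3722.84275
g_1 = m₃ / m₂^(3/2) = -5236.86134 / 3722.84275 ≈ -1.407

-1.407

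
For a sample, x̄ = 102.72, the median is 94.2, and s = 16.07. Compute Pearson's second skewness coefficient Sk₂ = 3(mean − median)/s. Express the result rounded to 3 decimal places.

1.591

Sk₂ = 3(102.72 − 94.2) / 16.07 = 3 × 8.5200 / 16.07
    = 25.5600 / 16.07 ≈ 1.591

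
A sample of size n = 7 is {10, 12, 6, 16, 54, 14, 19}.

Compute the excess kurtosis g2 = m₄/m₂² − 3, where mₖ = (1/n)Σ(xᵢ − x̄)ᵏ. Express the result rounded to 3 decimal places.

1.573

x̄ = 18.7143
Σ(xᵢ − x̄)² = 1557.4286 ⇒ m₂ = 222.48980
Σ(xᵢ − x̄)⁴ = 1584707.2478 ⇒ m₄ = 226386.74969
m₂² = 49501.70929
g2 = m₄/m₂² − 3 = 4.57331 − 3 ≈ 1.573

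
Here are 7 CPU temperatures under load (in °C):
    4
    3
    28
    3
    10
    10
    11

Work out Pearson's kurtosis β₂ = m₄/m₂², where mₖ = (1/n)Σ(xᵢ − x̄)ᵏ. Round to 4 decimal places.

x̄ = 9.8571
Σ(xᵢ − x̄)² = 458.8571 ⇒ m₂ = 65.55102
Σ(xᵢ − x̄)⁴ = 113948.9096 ⇒ m₄ = 16278.41566
m₂² = 4296.93628
β₂ = m₄/m₂² = 16278.41566 / 4296.93628 ≈ 3.7884

3.7884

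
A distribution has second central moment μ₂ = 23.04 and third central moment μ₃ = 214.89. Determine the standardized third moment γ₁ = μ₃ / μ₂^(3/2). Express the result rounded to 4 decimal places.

σ = √μ₂ = √23.04 = 4.80000
σ³ = μ₂^(3/2) = 110.59200
γ₁ = μ₃/σ³ = 214.89 / 110.59200 ≈ 1.9431

1.9431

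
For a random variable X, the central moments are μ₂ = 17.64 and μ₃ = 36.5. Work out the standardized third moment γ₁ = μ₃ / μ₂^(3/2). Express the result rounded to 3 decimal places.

0.493

σ = √μ₂ = √17.64 = 4.20000
σ³ = μ₂^(3/2) = 74.08800
γ₁ = μ₃/σ³ = 36.5 / 74.08800 ≈ 0.493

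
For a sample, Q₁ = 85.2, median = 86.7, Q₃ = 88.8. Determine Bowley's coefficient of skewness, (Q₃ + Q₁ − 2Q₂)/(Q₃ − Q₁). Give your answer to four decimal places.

0.1667

numerator: Q₃ + Q₁ − 2Q₂ = 88.8 + 85.2 − 2×86.7 = 0.6000
denominator: Q₃ − Q₁ = 88.8 − 85.2 = 3.6000
Bowley skewness = 0.6000 / 3.6000 ≈ 0.1667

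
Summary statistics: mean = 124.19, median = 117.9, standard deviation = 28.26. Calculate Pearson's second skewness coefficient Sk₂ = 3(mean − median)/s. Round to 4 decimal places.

0.6677

Sk₂ = 3(124.19 − 117.9) / 28.26 = 3 × 6.2900 / 28.26
    = 18.8700 / 28.26 ≈ 0.6677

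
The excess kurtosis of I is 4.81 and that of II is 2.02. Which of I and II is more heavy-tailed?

Higher excess kurtosis ⇒ heavier tails relative to the normal distribution.
4.81 vs 2.02: the larger is 4.81, so I has heavier tails.

I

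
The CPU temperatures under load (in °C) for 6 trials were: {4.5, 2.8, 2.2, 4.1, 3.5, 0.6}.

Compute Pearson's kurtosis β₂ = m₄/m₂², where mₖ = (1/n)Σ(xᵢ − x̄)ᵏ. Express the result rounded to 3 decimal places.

x̄ = 2.9500
Σ(xᵢ − x̄)² = 10.1350 ⇒ m₂ = 1.68917
Σ(xᵢ − x̄)⁴ = 38.4274 ⇒ m₄ = 6.40457
m₂² = 2.85328
β₂ = m₄/m₂² = 6.40457 / 2.85328 ≈ 2.245

2.245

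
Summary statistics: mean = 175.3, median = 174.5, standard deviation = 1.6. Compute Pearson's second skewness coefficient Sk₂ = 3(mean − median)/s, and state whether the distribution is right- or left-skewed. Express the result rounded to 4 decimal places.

1.5000, right-skewed

Sk₂ = 3(175.3 − 174.5) / 1.6 = 3 × 0.8000 / 1.6
    = 2.4000 / 1.6 ≈ 1.5000
Sk₂ > 0 ⇒ mean > median ⇒ right-skewed (positive skew).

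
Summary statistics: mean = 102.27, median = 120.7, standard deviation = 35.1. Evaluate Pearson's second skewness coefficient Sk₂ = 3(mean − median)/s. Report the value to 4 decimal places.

Sk₂ = 3(102.27 − 120.7) / 35.1 = 3 × -18.4300 / 35.1
    = -55.2900 / 35.1 ≈ -1.5752

-1.5752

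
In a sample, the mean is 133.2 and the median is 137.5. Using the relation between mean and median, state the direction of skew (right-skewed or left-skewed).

mean − median = 133.2 − 137.5 = -4.3
mean < median ⇒ the longer tail is on the left ⇒ left-skewed (negatively skewed).

left-skewed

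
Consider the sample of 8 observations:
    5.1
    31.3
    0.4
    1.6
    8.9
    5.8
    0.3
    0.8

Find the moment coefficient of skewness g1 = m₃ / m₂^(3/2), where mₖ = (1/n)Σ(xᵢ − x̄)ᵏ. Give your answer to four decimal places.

1.8922

x̄ = (5.1 + 31.3 + 0.4 + 1.6 + 8.9 + 5.8 + 0.3 + 0.8) / 8 = 6.7750
deviations (xᵢ − x̄): -1.6750, 24.5250, -6.3750, -5.1750, 2.1250, -0.9750, -6.4750, -5.9750
Σ(xᵢ − x̄)² = 754.7950 ⇒ m₂ = 754.7950/8 = 94.34938
Σ(xᵢ − x̄)³ = 13872.7057 ⇒ m₃ = 13872.7057/8 = 1734.08822
m₂^(3/2) = 94.34938^(1.5) = 916.44951
g1 = m₃ / m₂^(3/2) = 1734.08822 / 916.44951 ≈ 1.8922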